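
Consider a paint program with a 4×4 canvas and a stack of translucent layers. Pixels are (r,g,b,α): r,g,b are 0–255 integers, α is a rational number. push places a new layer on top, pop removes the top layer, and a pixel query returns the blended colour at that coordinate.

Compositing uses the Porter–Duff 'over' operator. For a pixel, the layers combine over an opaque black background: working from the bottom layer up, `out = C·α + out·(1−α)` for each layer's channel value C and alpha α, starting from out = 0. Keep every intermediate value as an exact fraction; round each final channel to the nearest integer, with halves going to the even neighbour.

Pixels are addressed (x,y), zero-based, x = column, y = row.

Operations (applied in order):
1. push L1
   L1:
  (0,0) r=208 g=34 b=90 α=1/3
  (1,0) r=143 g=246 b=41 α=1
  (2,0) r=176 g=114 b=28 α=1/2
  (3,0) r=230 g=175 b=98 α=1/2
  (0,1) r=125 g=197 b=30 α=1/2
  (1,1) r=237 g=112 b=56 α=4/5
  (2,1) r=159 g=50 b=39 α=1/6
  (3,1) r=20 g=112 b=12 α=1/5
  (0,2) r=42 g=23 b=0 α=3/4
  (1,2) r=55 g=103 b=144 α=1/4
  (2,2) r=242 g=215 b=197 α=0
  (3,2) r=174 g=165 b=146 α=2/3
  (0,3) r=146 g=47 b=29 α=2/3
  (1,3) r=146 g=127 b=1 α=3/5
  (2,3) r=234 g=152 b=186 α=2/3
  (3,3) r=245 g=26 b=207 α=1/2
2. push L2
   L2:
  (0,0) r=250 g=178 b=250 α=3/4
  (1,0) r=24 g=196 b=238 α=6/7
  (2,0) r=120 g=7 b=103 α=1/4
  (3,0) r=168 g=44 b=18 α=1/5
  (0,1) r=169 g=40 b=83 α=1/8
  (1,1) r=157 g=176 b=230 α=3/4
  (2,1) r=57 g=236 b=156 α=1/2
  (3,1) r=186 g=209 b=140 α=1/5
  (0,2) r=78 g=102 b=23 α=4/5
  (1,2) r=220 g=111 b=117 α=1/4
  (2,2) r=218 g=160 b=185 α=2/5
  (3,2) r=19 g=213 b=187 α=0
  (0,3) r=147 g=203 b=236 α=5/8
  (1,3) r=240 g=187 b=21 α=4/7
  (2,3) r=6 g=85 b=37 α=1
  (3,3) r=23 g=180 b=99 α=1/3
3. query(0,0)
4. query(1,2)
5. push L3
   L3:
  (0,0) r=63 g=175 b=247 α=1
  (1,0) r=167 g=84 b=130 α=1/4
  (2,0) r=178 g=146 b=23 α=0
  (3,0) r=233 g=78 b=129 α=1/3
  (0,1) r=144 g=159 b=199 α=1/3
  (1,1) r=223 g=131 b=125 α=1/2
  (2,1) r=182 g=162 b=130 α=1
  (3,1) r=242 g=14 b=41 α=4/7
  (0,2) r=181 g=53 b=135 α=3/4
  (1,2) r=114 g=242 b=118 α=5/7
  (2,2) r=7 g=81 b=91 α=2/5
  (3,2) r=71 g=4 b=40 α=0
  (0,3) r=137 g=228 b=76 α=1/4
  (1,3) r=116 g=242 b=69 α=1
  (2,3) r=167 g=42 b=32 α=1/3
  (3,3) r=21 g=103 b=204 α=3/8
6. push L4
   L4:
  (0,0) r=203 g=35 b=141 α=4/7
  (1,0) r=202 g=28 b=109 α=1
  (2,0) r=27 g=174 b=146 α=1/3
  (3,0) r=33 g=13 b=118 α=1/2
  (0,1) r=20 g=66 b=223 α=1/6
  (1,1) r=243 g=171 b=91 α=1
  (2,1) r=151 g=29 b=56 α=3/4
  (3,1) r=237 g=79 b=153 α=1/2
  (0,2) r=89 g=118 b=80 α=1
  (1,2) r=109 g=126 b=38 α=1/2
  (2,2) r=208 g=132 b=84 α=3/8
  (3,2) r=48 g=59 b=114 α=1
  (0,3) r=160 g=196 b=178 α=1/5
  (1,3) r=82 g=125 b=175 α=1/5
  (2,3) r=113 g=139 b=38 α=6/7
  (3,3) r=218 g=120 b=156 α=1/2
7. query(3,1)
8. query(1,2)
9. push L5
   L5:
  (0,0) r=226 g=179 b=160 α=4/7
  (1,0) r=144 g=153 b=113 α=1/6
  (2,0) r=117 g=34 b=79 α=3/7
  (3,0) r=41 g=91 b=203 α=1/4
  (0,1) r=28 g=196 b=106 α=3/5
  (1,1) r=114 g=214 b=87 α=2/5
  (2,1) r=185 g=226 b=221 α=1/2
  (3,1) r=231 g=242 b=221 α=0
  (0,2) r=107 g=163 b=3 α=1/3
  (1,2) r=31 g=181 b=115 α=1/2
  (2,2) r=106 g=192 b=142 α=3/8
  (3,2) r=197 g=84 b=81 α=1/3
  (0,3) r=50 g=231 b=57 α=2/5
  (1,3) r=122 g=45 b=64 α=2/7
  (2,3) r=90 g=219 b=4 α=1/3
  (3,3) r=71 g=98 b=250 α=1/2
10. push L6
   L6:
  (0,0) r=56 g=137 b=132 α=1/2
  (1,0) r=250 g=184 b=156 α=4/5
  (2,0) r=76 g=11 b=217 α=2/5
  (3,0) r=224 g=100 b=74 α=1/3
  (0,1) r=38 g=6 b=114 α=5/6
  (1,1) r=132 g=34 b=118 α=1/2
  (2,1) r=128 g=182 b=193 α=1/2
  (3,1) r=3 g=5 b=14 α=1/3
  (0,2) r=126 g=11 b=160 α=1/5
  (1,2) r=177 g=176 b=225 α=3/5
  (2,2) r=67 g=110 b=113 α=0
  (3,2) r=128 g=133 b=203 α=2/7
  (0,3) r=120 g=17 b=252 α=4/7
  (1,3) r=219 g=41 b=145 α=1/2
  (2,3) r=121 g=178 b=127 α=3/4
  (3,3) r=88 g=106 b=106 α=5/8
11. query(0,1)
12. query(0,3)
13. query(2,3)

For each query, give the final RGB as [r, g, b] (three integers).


at x=0,y=0 over L1,L2:
after L1 α=1/3: [208/3, 34/3, 30]
after L2 α=3/4: [1229/6, 409/3, 195]
→ [205, 136, 195]

at x=1,y=2 over L1,L2:
L1 α=1/4: [55/4, 103/4, 36]
L2 α=1/4: [1045/16, 753/16, 225/4]
→ [65, 47, 56]

query (3,1) [L1,L2,L3,L4] — begin 0,0,0
after L1 α=1/5: [4, 112/5, 12/5]
after L2 α=1/5: [202/5, 1493/25, 748/25]
after L3 α=4/7: [778/5, 5879/175, 6344/175]
after L4 α=1/2: [1963/10, 9852/175, 33119/350]
→ [196, 56, 95]

(1,2) stack=L1,L2,L3,L4; from [0,0,0]:
L1 α=1/4: [55/4, 103/4, 36]
L2 α=1/4: [1045/16, 753/16, 225/4]
L3 α=5/7: [5605/56, 10433/56, 1405/14]
L4 α=1/2: [11709/112, 17489/112, 1937/28]
= [105, 156, 69]

at x=0,y=1 over L1,L2,L3,L4,L5,L6:
L1 α=1/2: [125/2, 197/2, 15]
L2 α=1/8: [1213/16, 1459/16, 47/2]
L3 α=1/3: [2365/24, 2731/24, 82]
L4 α=1/6: [12305/144, 15239/144, 211/2]
L5 α=3/5: [18353/360, 11515/72, 529/5]
L6 α=5/6: [86753/2160, 13675/432, 3379/30]
rounded: [40, 32, 113]

at x=0,y=3 over L1,L2,L3,L4,L5,L6:
after L1 α=2/3: [292/3, 94/3, 58/3]
after L2 α=5/8: [1027/8, 1109/8, 619/4]
after L3 α=1/4: [4177/32, 5151/32, 2161/16]
after L4 α=1/5: [5457/40, 6719/40, 2873/20]
after L5 α=2/5: [20371/200, 38637/200, 10899/100]
after L6 α=4/7: [157113/1400, 129511/1400, 19071/100]
rounded: [112, 93, 191]

at x=2,y=3 over L1,L2,L3,L4,L5,L6:
after L1 α=2/3: [156, 304/3, 124]
after L2 α=1: [6, 85, 37]
after L3 α=1/3: [179/3, 212/3, 106/3]
after L4 α=6/7: [2213/21, 2714/21, 790/21]
after L5 α=1/3: [6316/63, 10027/63, 1664/63]
after L6 α=3/4: [29185/252, 43669/252, 25667/252]
→ [116, 173, 102]


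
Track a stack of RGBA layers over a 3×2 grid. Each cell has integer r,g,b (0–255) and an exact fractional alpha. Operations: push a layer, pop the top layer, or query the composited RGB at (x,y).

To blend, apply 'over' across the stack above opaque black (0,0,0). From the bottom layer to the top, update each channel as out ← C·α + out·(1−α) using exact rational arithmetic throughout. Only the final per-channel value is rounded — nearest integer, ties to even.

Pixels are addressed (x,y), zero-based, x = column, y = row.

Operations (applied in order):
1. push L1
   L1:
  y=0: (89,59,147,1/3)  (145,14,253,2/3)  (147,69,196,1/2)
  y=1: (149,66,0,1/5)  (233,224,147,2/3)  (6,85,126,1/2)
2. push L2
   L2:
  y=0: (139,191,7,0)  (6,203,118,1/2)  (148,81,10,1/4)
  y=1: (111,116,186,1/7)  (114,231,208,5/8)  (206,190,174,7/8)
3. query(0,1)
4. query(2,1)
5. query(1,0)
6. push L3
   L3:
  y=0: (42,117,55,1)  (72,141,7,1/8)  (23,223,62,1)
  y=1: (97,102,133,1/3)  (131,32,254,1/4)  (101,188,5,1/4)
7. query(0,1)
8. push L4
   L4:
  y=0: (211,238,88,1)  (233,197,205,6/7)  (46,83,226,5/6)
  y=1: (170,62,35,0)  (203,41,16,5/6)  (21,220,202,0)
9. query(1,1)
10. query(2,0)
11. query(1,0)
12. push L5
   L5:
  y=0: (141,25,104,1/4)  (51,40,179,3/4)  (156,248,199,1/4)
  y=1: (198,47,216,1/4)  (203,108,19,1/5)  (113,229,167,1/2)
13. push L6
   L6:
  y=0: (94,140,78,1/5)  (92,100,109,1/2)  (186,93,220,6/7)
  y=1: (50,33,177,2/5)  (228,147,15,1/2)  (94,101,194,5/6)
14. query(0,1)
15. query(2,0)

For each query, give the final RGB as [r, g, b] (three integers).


at x=0,y=1 over L1,L2:
after L1 α=1/5: [149/5, 66/5, 0]
after L2 α=1/7: [207/5, 976/35, 186/7]
→ [41, 28, 27]

query (2,1) [L1,L2] — begin 0,0,0
L1 α=1/2: [3, 85/2, 63]
L2 α=7/8: [1445/8, 2745/16, 1281/8]
→ [181, 172, 160]

(1,0) stack=L1,L2; from [0,0,0]:
after L1 α=2/3: [290/3, 28/3, 506/3]
after L2 α=1/2: [154/3, 637/6, 430/3]
rounded: [51, 106, 143]

at x=0,y=1 over L1,L2,L3:
+L1 (α=1/5) → [149/5, 66/5, 0]
+L2 (α=1/7) → [207/5, 976/35, 186/7]
+L3 (α=1/3) → [899/15, 5522/105, 1303/21]
= [60, 53, 62]

(1,1) stack=L1,L2,L3,L4; from [0,0,0]:
L1 α=2/3: [466/3, 448/3, 98]
L2 α=5/8: [259/2, 1603/8, 667/4]
L3 α=1/4: [1039/8, 5065/32, 3017/16]
L4 α=5/6: [3053/16, 3875/64, 4297/96]
→ [191, 61, 45]

query (2,0) [L1,L2,L3,L4] — begin 0,0,0
L1 α=1/2: [147/2, 69/2, 98]
L2 α=1/4: [737/8, 369/8, 76]
L3 α=1: [23, 223, 62]
L4 α=5/6: [253/6, 319/3, 596/3]
rounded: [42, 106, 199]

at x=1,y=0 over L1,L2,L3,L4:
+L1 (α=2/3) → [290/3, 28/3, 506/3]
+L2 (α=1/2) → [154/3, 637/6, 430/3]
+L3 (α=1/8) → [647/12, 5305/48, 3031/24]
+L4 (α=6/7) → [2489/12, 8863/48, 32551/168]
= [207, 185, 194]

at x=0,y=1 over L1,L2,L3,L4,L5,L6:
L1 α=1/5: [149/5, 66/5, 0]
L2 α=1/7: [207/5, 976/35, 186/7]
L3 α=1/3: [899/15, 5522/105, 1303/21]
L4 α=0: [899/15, 5522/105, 1303/21]
L5 α=1/4: [1889/20, 7167/140, 2815/28]
L6 α=2/5: [7667/100, 30741/700, 18357/140]
→ [77, 44, 131]

at x=2,y=0 over L1,L2,L3,L4,L5,L6:
+L1 (α=1/2) → [147/2, 69/2, 98]
+L2 (α=1/4) → [737/8, 369/8, 76]
+L3 (α=1) → [23, 223, 62]
+L4 (α=5/6) → [253/6, 319/3, 596/3]
+L5 (α=1/4) → [565/8, 567/4, 795/4]
+L6 (α=6/7) → [9493/56, 2799/28, 6075/28]
= [170, 100, 217]


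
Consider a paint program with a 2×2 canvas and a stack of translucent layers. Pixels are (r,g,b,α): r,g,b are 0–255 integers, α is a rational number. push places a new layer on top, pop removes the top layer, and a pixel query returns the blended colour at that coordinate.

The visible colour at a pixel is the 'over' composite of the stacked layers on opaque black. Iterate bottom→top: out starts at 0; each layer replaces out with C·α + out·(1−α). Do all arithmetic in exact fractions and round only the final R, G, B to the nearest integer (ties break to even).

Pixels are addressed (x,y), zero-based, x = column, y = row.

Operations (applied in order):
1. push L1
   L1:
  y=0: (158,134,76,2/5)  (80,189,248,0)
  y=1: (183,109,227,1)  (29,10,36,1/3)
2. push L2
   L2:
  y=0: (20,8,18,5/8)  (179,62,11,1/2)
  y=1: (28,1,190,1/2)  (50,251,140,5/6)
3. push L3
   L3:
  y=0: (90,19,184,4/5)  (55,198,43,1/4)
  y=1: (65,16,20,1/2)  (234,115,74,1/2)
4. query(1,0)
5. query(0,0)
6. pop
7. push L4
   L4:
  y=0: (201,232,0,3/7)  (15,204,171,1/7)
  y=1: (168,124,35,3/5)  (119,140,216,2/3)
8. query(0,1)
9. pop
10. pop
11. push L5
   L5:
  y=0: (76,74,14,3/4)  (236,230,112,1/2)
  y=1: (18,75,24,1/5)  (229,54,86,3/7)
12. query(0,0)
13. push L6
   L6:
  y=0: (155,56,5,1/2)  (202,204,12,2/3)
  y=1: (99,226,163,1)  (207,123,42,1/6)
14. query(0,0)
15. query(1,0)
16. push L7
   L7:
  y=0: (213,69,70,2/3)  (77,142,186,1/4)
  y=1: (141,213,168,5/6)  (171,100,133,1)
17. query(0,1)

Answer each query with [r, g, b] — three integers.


query (1,0) [L1,L2,L3] — begin 0,0,0
after L1 α=0: [0, 0, 0]
after L2 α=1/2: [179/2, 31, 11/2]
after L3 α=1/4: [647/8, 291/4, 119/8]
rounded: [81, 73, 15]

at x=0,y=0 over L1,L2,L3:
after L1 α=2/5: [316/5, 268/5, 152/5]
after L2 α=5/8: [181/5, 251/10, 453/20]
after L3 α=4/5: [1981/25, 1011/50, 15173/100]
= [79, 20, 152]

at x=0,y=1 over L1,L2,L4:
after L1 α=1: [183, 109, 227]
after L2 α=1/2: [211/2, 55, 417/2]
after L4 α=3/5: [143, 482/5, 522/5]
= [143, 96, 104]

query (0,0) [L1,L5] — begin 0,0,0
after L1 α=2/5: [316/5, 268/5, 152/5]
after L5 α=3/4: [364/5, 689/10, 181/10]
→ [73, 69, 18]

(0,0) stack=L1,L5,L6; from [0,0,0]:
L1 α=2/5: [316/5, 268/5, 152/5]
L5 α=3/4: [364/5, 689/10, 181/10]
L6 α=1/2: [1139/10, 1249/20, 231/20]
= [114, 62, 12]

(1,0) stack=L1,L5,L6; from [0,0,0]:
L1 α=0: [0, 0, 0]
L5 α=1/2: [118, 115, 56]
L6 α=2/3: [174, 523/3, 80/3]
= [174, 174, 27]

query (0,1) [L1,L5,L6,L7] — begin 0,0,0
+L1 (α=1) → [183, 109, 227]
+L5 (α=1/5) → [150, 511/5, 932/5]
+L6 (α=1) → [99, 226, 163]
+L7 (α=5/6) → [134, 1291/6, 1003/6]
rounded: [134, 215, 167]


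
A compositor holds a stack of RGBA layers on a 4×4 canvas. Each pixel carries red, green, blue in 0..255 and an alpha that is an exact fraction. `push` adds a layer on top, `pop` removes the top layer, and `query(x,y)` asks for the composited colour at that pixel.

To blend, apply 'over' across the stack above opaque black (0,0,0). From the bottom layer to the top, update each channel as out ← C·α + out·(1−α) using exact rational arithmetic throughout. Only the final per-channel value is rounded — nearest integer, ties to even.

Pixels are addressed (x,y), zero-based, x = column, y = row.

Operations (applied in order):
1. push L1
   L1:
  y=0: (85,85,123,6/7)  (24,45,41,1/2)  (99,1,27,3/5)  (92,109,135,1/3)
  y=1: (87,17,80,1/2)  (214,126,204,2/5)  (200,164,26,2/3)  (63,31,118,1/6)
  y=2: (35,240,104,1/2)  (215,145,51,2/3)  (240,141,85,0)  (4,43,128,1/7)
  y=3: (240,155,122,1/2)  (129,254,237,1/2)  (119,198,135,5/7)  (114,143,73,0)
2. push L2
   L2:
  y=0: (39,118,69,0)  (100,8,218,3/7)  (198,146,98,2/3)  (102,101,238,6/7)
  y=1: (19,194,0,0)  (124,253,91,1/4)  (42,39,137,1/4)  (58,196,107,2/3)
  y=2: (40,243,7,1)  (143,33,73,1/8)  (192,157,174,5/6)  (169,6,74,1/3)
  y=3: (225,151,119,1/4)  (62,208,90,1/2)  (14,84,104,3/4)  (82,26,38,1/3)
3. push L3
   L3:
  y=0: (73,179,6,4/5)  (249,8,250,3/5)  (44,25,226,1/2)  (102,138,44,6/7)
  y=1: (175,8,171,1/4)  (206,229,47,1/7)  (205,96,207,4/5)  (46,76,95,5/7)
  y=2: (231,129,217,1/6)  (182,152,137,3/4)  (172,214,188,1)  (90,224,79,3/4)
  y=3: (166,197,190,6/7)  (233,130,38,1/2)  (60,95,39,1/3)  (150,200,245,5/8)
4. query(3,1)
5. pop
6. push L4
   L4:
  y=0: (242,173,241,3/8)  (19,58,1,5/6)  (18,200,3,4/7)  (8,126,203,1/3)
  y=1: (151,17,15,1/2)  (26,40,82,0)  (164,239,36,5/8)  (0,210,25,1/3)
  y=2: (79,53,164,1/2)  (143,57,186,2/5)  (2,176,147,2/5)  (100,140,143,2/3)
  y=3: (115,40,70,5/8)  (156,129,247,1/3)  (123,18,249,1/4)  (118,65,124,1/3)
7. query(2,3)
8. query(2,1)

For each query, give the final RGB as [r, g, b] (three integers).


at x=3,y=1 over L1,L2,L3:
L1 α=1/6: [21/2, 31/6, 59/3]
L2 α=2/3: [253/6, 2383/18, 701/9]
L3 α=5/7: [943/21, 829/9, 811/9]
= [45, 92, 90]

at x=2,y=3 over L1,L2,L4:
+L1 (α=5/7) → [85, 990/7, 675/7]
+L2 (α=3/4) → [127/4, 1377/14, 2859/28]
+L4 (α=1/4) → [873/16, 4383/56, 15549/112]
rounded: [55, 78, 139]

query (2,1) [L1,L2,L4] — begin 0,0,0
L1 α=2/3: [400/3, 328/3, 52/3]
L2 α=1/4: [221/2, 367/4, 189/4]
L4 α=5/8: [2303/16, 5881/32, 1287/32]
rounded: [144, 184, 40]


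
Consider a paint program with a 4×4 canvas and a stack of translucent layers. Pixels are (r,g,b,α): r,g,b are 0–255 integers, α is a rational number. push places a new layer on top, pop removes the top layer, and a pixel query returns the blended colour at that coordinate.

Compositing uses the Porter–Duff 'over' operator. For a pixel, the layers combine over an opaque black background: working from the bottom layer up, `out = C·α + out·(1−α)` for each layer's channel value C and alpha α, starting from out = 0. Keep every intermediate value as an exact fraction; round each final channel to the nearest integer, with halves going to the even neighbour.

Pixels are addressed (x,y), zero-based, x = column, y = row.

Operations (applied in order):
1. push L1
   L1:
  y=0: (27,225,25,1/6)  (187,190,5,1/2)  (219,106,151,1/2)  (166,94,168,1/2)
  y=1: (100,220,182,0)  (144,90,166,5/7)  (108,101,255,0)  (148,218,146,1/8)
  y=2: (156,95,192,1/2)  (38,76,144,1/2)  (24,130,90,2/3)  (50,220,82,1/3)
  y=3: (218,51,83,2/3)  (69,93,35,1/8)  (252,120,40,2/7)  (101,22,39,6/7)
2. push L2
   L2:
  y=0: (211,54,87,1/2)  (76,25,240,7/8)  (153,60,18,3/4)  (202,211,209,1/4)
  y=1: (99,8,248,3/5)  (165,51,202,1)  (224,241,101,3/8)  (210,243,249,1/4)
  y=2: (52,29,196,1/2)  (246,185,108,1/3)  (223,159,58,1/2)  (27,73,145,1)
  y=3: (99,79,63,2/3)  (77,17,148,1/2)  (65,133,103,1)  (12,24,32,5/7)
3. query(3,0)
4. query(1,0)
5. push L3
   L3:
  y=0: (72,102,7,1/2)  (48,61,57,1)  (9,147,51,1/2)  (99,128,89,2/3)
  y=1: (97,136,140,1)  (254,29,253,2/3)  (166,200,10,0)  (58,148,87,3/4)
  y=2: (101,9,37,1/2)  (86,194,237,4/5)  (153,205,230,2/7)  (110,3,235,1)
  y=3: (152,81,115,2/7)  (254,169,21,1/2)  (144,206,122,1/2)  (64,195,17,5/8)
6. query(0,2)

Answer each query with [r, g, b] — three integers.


query (3,0) [L1,L2] — begin 0,0,0
+L1 (α=1/2) → [83, 47, 84]
+L2 (α=1/4) → [451/4, 88, 461/4]
rounded: [113, 88, 115]

(1,0) stack=L1,L2; from [0,0,0]:
after L1 α=1/2: [187/2, 95, 5/2]
after L2 α=7/8: [1251/16, 135/4, 3365/16]
rounded: [78, 34, 210]

(0,2) stack=L1,L2,L3; from [0,0,0]:
after L1 α=1/2: [78, 95/2, 96]
after L2 α=1/2: [65, 153/4, 146]
after L3 α=1/2: [83, 189/8, 183/2]
= [83, 24, 92]


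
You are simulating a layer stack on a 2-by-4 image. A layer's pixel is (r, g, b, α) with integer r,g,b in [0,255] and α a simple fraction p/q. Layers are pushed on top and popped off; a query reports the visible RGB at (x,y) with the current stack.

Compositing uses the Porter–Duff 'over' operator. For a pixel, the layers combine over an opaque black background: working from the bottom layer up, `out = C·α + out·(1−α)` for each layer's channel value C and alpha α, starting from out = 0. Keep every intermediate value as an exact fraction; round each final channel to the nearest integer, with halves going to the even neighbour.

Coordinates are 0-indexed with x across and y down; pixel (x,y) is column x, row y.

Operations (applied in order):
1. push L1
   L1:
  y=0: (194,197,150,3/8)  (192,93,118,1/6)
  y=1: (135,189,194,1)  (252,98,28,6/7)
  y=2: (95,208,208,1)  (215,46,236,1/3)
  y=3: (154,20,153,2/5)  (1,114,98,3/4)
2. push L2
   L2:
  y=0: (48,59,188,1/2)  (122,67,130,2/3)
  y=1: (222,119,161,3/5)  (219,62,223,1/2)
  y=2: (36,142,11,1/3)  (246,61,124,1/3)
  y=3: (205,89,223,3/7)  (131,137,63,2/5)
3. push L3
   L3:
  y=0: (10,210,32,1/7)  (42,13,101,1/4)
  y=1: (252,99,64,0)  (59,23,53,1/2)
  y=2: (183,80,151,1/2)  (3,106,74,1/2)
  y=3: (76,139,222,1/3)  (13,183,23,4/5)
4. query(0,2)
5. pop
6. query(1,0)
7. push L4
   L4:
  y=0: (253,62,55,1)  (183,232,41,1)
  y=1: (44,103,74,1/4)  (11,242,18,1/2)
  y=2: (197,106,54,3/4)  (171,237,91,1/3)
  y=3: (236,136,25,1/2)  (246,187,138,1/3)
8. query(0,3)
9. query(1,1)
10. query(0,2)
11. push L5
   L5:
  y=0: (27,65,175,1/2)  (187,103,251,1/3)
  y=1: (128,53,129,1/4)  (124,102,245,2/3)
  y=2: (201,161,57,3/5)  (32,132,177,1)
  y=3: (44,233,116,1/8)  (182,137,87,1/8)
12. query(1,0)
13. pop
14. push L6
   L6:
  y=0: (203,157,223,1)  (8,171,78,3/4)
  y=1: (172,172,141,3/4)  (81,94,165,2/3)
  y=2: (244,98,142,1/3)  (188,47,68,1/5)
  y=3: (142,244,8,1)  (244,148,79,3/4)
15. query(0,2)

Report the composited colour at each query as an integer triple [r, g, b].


query (0,2) [L1,L2,L3] — begin 0,0,0
L1 α=1: [95, 208, 208]
L2 α=1/3: [226/3, 186, 427/3]
L3 α=1/2: [775/6, 133, 440/3]
→ [129, 133, 147]

query (1,0) [L1,L2] — begin 0,0,0
+L1 (α=1/6) → [32, 31/2, 59/3]
+L2 (α=2/3) → [92, 299/6, 839/9]
rounded: [92, 50, 93]

query (0,3) [L1,L2,L4] — begin 0,0,0
L1 α=2/5: [308/5, 8, 306/5]
L2 α=3/7: [4307/35, 299/7, 4569/35]
L4 α=1/2: [12567/70, 1251/14, 2722/35]
= [180, 89, 78]

(1,1) stack=L1,L2,L4; from [0,0,0]:
after L1 α=6/7: [216, 84, 24]
after L2 α=1/2: [435/2, 73, 247/2]
after L4 α=1/2: [457/4, 315/2, 283/4]
rounded: [114, 158, 71]

(0,2) stack=L1,L2,L4; from [0,0,0]:
after L1 α=1: [95, 208, 208]
after L2 α=1/3: [226/3, 186, 427/3]
after L4 α=3/4: [1999/12, 126, 913/12]
→ [167, 126, 76]

query (1,0) [L1,L2,L4,L5] — begin 0,0,0
L1 α=1/6: [32, 31/2, 59/3]
L2 α=2/3: [92, 299/6, 839/9]
L4 α=1: [183, 232, 41]
L5 α=1/3: [553/3, 189, 111]
rounded: [184, 189, 111]

at x=0,y=2 over L1,L2,L4,L6:
+L1 (α=1) → [95, 208, 208]
+L2 (α=1/3) → [226/3, 186, 427/3]
+L4 (α=3/4) → [1999/12, 126, 913/12]
+L6 (α=1/3) → [3463/18, 350/3, 1765/18]
= [192, 117, 98]


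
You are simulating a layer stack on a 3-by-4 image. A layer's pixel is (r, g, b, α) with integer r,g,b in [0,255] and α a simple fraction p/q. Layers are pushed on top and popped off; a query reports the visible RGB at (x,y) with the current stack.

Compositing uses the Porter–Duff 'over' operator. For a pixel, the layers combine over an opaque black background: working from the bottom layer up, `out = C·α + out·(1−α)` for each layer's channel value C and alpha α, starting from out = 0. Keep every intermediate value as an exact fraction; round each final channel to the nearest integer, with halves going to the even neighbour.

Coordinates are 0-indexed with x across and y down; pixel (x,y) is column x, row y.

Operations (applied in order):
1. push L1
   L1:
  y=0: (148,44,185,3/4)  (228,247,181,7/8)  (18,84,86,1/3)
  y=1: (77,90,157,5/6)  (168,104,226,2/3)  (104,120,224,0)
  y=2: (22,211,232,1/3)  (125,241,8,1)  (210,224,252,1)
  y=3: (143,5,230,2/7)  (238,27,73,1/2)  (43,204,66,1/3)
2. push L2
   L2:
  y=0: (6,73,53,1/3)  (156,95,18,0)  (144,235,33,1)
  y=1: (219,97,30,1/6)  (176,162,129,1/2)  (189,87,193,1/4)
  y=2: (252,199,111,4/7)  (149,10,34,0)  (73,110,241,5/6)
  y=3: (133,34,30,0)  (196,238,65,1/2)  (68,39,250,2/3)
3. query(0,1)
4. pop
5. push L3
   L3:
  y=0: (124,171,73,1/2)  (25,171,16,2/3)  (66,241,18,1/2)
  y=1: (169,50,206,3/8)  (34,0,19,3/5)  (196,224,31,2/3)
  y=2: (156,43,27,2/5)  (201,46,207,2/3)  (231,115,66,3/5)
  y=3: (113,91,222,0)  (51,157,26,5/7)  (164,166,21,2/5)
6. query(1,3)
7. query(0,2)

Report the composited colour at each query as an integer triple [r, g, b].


query (0,1) [L1,L2] — begin 0,0,0
L1 α=5/6: [385/6, 75, 785/6]
L2 α=1/6: [3239/36, 236/3, 4105/36]
→ [90, 79, 114]

query (1,3) [L1,L3] — begin 0,0,0
L1 α=1/2: [119, 27/2, 73/2]
L3 α=5/7: [493/7, 116, 29]
= [70, 116, 29]

(0,2) stack=L1,L3; from [0,0,0]:
L1 α=1/3: [22/3, 211/3, 232/3]
L3 α=2/5: [334/5, 297/5, 286/5]
rounded: [67, 59, 57]


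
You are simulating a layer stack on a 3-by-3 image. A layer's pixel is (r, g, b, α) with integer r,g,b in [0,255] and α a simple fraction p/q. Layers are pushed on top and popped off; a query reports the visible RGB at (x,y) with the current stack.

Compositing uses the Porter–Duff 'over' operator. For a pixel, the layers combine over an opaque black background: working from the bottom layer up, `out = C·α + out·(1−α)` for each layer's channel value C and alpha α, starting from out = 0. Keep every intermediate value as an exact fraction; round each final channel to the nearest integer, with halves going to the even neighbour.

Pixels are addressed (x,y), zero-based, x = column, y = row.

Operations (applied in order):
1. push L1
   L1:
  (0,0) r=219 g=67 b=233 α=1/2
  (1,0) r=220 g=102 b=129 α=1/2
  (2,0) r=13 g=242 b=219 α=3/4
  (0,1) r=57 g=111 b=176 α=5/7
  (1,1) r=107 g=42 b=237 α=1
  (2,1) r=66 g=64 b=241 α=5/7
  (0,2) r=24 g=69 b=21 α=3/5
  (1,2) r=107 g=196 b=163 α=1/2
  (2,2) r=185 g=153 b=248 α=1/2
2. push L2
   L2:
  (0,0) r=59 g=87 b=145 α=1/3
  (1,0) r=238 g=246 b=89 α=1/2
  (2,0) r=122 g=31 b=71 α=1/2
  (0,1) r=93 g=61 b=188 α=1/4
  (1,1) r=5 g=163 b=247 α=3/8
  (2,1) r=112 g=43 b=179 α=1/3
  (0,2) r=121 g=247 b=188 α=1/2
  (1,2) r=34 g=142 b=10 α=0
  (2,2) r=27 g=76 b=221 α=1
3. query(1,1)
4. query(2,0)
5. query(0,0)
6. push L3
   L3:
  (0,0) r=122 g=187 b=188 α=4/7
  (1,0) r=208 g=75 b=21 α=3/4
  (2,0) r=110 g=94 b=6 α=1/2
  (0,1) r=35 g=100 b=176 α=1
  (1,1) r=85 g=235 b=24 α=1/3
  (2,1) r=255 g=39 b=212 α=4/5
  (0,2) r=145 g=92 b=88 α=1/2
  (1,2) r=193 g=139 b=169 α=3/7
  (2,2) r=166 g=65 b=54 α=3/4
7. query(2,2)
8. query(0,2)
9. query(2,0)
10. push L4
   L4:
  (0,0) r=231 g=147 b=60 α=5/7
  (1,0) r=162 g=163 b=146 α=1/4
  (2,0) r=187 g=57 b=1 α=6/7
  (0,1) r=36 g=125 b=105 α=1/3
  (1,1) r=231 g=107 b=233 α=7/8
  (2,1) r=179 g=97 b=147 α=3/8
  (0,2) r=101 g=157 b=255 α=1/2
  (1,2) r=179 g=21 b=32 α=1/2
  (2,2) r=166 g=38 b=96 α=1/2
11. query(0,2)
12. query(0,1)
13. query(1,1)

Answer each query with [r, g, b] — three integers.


at x=1,y=1 over L1,L2:
L1 α=1: [107, 42, 237]
L2 α=3/8: [275/4, 699/8, 963/4]
rounded: [69, 87, 241]

(2,0) stack=L1,L2; from [0,0,0]:
+L1 (α=3/4) → [39/4, 363/2, 657/4]
+L2 (α=1/2) → [527/8, 425/4, 941/8]
= [66, 106, 118]

(0,0) stack=L1,L2; from [0,0,0]:
+L1 (α=1/2) → [219/2, 67/2, 233/2]
+L2 (α=1/3) → [278/3, 154/3, 126]
→ [93, 51, 126]

query (2,2) [L1,L2,L3] — begin 0,0,0
+L1 (α=1/2) → [185/2, 153/2, 124]
+L2 (α=1) → [27, 76, 221]
+L3 (α=3/4) → [525/4, 271/4, 383/4]
rounded: [131, 68, 96]

at x=0,y=2 over L1,L2,L3:
after L1 α=3/5: [72/5, 207/5, 63/5]
after L2 α=1/2: [677/10, 721/5, 1003/10]
after L3 α=1/2: [2127/20, 1181/10, 1883/20]
rounded: [106, 118, 94]

(2,0) stack=L1,L2,L3; from [0,0,0]:
+L1 (α=3/4) → [39/4, 363/2, 657/4]
+L2 (α=1/2) → [527/8, 425/4, 941/8]
+L3 (α=1/2) → [1407/16, 801/8, 989/16]
rounded: [88, 100, 62]

query (0,2) [L1,L2,L3,L4] — begin 0,0,0
L1 α=3/5: [72/5, 207/5, 63/5]
L2 α=1/2: [677/10, 721/5, 1003/10]
L3 α=1/2: [2127/20, 1181/10, 1883/20]
L4 α=1/2: [4147/40, 2751/20, 6983/40]
= [104, 138, 175]

at x=0,y=1 over L1,L2,L3,L4:
after L1 α=5/7: [285/7, 555/7, 880/7]
after L2 α=1/4: [753/14, 523/7, 989/7]
after L3 α=1: [35, 100, 176]
after L4 α=1/3: [106/3, 325/3, 457/3]
= [35, 108, 152]

at x=1,y=1 over L1,L2,L3,L4:
after L1 α=1: [107, 42, 237]
after L2 α=3/8: [275/4, 699/8, 963/4]
after L3 α=1/3: [445/6, 1639/12, 337/2]
after L4 α=7/8: [10147/48, 10627/96, 3599/16]
rounded: [211, 111, 225]


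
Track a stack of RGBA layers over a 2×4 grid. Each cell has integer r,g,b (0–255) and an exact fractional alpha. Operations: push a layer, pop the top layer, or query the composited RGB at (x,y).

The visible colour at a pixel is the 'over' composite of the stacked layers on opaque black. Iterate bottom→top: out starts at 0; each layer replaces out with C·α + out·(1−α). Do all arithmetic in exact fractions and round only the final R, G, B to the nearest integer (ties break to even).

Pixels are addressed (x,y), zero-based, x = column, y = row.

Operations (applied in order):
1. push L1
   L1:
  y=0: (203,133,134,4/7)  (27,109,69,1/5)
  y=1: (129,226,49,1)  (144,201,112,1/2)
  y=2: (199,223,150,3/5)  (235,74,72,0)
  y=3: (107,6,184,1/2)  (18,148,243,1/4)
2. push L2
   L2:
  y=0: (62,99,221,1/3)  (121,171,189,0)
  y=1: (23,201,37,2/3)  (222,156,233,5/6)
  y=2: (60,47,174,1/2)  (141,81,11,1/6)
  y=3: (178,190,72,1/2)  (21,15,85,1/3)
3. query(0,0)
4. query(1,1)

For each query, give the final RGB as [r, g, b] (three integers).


at x=0,y=0 over L1,L2:
+L1 (α=4/7) → [116, 76, 536/7]
+L2 (α=1/3) → [98, 251/3, 873/7]
rounded: [98, 84, 125]

(1,1) stack=L1,L2; from [0,0,0]:
L1 α=1/2: [72, 201/2, 56]
L2 α=5/6: [197, 587/4, 407/2]
= [197, 147, 204]


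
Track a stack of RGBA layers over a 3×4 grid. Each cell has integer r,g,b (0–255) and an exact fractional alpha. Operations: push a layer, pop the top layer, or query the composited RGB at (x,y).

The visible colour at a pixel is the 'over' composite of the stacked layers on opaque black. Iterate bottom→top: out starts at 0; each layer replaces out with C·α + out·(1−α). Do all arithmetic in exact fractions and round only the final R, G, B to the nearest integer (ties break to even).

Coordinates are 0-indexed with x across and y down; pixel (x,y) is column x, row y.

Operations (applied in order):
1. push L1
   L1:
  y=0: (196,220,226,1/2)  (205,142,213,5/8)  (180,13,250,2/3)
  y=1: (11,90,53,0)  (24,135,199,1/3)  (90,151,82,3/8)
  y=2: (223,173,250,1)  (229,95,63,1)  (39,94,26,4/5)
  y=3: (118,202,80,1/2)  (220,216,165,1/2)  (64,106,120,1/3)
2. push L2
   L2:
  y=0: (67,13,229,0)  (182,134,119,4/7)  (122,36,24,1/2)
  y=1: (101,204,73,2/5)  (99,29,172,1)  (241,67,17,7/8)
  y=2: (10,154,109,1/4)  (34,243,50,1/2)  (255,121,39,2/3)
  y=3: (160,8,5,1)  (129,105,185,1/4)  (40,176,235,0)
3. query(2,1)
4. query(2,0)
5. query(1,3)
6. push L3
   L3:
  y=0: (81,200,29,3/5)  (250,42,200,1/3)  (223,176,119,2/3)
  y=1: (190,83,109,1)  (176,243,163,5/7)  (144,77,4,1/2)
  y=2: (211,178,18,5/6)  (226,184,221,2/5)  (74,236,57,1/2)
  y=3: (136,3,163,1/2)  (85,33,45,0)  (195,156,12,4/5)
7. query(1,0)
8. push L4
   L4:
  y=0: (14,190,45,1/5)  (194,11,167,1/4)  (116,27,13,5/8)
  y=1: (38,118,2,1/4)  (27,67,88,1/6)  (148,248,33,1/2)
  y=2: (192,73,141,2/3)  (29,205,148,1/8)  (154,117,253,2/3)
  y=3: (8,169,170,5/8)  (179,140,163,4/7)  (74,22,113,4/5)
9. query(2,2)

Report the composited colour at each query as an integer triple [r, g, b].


at x=2,y=1 over L1,L2:
+L1 (α=3/8) → [135/4, 453/8, 123/4]
+L2 (α=7/8) → [6883/32, 4205/64, 599/32]
= [215, 66, 19]

at x=2,y=0 over L1,L2:
after L1 α=2/3: [120, 26/3, 500/3]
after L2 α=1/2: [121, 67/3, 286/3]
→ [121, 22, 95]

(1,3) stack=L1,L2; from [0,0,0]:
+L1 (α=1/2) → [110, 108, 165/2]
+L2 (α=1/4) → [459/4, 429/4, 865/8]
→ [115, 107, 108]

query (1,0) [L1,L2,L3] — begin 0,0,0
after L1 α=5/8: [1025/8, 355/4, 1065/8]
after L2 α=4/7: [8899/56, 3209/28, 7003/56]
after L3 α=1/3: [15899/84, 3797/42, 4201/28]
= [189, 90, 150]

at x=2,y=2 over L1,L2,L3,L4:
after L1 α=4/5: [156/5, 376/5, 104/5]
after L2 α=2/3: [902/5, 1586/15, 494/15]
after L3 α=1/2: [636/5, 2563/15, 1349/30]
after L4 α=2/3: [2176/15, 6073/45, 16529/90]
→ [145, 135, 184]


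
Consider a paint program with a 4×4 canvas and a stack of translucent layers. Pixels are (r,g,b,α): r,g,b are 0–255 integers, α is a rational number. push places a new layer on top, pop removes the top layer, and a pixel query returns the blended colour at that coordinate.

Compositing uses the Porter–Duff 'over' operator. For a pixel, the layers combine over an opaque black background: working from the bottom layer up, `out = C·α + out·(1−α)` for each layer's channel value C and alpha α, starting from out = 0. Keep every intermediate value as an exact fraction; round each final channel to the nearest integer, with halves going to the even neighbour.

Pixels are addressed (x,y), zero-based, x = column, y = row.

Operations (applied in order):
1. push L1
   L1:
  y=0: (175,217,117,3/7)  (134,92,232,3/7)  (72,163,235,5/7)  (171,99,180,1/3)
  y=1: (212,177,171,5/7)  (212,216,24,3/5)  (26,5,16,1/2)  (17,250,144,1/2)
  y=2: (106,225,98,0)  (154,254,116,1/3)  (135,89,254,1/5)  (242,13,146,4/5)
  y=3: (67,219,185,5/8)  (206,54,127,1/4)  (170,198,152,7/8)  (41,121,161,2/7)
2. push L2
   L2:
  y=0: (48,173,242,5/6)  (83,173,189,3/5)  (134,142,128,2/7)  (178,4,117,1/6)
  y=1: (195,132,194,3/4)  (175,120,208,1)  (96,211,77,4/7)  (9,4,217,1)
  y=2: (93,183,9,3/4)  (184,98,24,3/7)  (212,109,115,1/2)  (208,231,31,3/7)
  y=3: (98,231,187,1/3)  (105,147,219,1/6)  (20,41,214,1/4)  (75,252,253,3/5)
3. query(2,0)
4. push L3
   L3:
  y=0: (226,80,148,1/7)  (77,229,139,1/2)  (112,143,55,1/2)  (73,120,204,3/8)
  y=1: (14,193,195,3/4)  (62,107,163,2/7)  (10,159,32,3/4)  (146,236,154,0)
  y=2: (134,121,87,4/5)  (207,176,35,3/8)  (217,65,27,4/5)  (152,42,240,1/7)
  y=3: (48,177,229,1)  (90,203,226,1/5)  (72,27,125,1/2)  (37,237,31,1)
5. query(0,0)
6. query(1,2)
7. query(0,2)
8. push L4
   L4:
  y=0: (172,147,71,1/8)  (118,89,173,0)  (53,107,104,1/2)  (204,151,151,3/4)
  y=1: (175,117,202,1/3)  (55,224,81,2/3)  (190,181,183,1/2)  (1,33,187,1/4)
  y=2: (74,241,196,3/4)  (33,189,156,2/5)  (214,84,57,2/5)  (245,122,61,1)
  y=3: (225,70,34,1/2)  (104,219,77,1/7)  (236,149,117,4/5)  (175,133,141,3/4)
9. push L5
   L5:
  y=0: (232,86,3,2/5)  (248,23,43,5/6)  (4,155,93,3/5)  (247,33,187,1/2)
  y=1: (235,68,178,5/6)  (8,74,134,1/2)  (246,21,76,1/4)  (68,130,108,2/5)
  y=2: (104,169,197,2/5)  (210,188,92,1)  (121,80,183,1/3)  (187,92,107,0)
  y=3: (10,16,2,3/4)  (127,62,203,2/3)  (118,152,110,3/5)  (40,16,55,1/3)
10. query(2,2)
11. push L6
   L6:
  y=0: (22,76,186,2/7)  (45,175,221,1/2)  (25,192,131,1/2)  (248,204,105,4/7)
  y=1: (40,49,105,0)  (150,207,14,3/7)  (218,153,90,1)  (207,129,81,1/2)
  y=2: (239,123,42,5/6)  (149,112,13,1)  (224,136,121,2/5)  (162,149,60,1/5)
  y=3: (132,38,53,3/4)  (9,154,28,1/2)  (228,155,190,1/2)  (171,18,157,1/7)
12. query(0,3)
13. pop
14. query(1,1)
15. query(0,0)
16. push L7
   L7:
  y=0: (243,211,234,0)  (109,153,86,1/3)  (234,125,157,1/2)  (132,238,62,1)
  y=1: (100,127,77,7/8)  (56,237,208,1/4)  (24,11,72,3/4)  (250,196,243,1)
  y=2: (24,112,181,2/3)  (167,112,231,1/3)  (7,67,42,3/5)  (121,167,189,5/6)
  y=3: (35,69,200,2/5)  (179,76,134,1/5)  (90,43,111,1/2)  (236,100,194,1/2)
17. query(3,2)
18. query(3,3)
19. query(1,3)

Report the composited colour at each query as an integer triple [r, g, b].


(2,0) stack=L1,L2; from [0,0,0]:
L1 α=5/7: [360/7, 815/7, 1175/7]
L2 α=2/7: [3676/49, 6063/49, 7667/49]
→ [75, 124, 156]

(0,0) stack=L1,L2,L3; from [0,0,0]:
+L1 (α=3/7) → [75, 93, 351/7]
+L2 (α=5/6) → [105/2, 479/3, 8821/42]
+L3 (α=1/7) → [541/7, 1038/7, 9857/49]
= [77, 148, 201]

at x=1,y=2 over L1,L2,L3:
L1 α=1/3: [154/3, 254/3, 116/3]
L2 α=3/7: [2272/21, 1898/21, 680/21]
L3 α=3/8: [24401/168, 10289/84, 5605/168]
rounded: [145, 122, 33]

(0,2) stack=L1,L2,L3; from [0,0,0]:
L1 α=0: [0, 0, 0]
L2 α=3/4: [279/4, 549/4, 27/4]
L3 α=4/5: [2423/20, 497/4, 1419/20]
rounded: [121, 124, 71]

query (2,2) [L1,L2,L3,L4,L5] — begin 0,0,0
after L1 α=1/5: [27, 89/5, 254/5]
after L2 α=1/2: [239/2, 317/5, 829/10]
after L3 α=4/5: [395/2, 1617/25, 1909/50]
after L4 α=2/5: [2041/10, 9051/125, 11427/250]
after L5 α=1/3: [882/5, 28102/375, 11434/125]
rounded: [176, 75, 91]

query (0,3) [L1,L2,L3,L4,L5,L6] — begin 0,0,0
L1 α=5/8: [335/8, 1095/8, 925/8]
L2 α=1/3: [727/12, 673/4, 1673/12]
L3 α=1: [48, 177, 229]
L4 α=1/2: [273/2, 247/2, 263/2]
L5 α=3/4: [333/8, 343/8, 275/8]
L6 α=3/4: [3501/32, 1255/32, 1547/32]
→ [109, 39, 48]

(1,1) stack=L1,L2,L3,L4,L5; from [0,0,0]:
L1 α=3/5: [636/5, 648/5, 72/5]
L2 α=1: [175, 120, 208]
L3 α=2/7: [999/7, 814/7, 1366/7]
L4 α=2/3: [1769/21, 3950/21, 2500/21]
L5 α=1/2: [1937/42, 2752/21, 2657/21]
rounded: [46, 131, 127]

(0,0) stack=L1,L2,L3,L4,L5; from [0,0,0]:
after L1 α=3/7: [75, 93, 351/7]
after L2 α=5/6: [105/2, 479/3, 8821/42]
after L3 α=1/7: [541/7, 1038/7, 9857/49]
after L4 α=1/8: [713/8, 1185/8, 5177/28]
after L5 α=2/5: [5851/40, 4931/40, 15699/140]
= [146, 123, 112]

query (3,2) [L1,L2,L3,L4,L5,L7] — begin 0,0,0
+L1 (α=4/5) → [968/5, 52/5, 584/5]
+L2 (α=3/7) → [6992/35, 3673/35, 2801/35]
+L3 (α=1/7) → [47272/245, 23508/245, 25206/245]
+L4 (α=1) → [245, 122, 61]
+L5 (α=0) → [245, 122, 61]
+L7 (α=5/6) → [425/3, 319/2, 503/3]
→ [142, 160, 168]

at x=3,y=3 over L1,L2,L3,L4,L5,L7:
L1 α=2/7: [82/7, 242/7, 46]
L2 α=3/5: [1739/35, 5776/35, 851/5]
L3 α=1: [37, 237, 31]
L4 α=3/4: [281/2, 159, 227/2]
L5 α=1/3: [107, 334/3, 94]
L7 α=1/2: [343/2, 317/3, 144]
→ [172, 106, 144]

query (1,3) [L1,L2,L3,L4,L5,L7] — begin 0,0,0
after L1 α=1/4: [103/2, 27/2, 127/4]
after L2 α=1/6: [725/12, 143/4, 1511/24]
after L3 α=1/5: [199/3, 346/5, 2867/30]
after L4 α=1/7: [502/7, 453/5, 3252/35]
after L5 α=2/3: [760/7, 1073/15, 17462/105]
after L7 α=1/5: [4293/35, 5432/75, 83918/525]
= [123, 72, 160]


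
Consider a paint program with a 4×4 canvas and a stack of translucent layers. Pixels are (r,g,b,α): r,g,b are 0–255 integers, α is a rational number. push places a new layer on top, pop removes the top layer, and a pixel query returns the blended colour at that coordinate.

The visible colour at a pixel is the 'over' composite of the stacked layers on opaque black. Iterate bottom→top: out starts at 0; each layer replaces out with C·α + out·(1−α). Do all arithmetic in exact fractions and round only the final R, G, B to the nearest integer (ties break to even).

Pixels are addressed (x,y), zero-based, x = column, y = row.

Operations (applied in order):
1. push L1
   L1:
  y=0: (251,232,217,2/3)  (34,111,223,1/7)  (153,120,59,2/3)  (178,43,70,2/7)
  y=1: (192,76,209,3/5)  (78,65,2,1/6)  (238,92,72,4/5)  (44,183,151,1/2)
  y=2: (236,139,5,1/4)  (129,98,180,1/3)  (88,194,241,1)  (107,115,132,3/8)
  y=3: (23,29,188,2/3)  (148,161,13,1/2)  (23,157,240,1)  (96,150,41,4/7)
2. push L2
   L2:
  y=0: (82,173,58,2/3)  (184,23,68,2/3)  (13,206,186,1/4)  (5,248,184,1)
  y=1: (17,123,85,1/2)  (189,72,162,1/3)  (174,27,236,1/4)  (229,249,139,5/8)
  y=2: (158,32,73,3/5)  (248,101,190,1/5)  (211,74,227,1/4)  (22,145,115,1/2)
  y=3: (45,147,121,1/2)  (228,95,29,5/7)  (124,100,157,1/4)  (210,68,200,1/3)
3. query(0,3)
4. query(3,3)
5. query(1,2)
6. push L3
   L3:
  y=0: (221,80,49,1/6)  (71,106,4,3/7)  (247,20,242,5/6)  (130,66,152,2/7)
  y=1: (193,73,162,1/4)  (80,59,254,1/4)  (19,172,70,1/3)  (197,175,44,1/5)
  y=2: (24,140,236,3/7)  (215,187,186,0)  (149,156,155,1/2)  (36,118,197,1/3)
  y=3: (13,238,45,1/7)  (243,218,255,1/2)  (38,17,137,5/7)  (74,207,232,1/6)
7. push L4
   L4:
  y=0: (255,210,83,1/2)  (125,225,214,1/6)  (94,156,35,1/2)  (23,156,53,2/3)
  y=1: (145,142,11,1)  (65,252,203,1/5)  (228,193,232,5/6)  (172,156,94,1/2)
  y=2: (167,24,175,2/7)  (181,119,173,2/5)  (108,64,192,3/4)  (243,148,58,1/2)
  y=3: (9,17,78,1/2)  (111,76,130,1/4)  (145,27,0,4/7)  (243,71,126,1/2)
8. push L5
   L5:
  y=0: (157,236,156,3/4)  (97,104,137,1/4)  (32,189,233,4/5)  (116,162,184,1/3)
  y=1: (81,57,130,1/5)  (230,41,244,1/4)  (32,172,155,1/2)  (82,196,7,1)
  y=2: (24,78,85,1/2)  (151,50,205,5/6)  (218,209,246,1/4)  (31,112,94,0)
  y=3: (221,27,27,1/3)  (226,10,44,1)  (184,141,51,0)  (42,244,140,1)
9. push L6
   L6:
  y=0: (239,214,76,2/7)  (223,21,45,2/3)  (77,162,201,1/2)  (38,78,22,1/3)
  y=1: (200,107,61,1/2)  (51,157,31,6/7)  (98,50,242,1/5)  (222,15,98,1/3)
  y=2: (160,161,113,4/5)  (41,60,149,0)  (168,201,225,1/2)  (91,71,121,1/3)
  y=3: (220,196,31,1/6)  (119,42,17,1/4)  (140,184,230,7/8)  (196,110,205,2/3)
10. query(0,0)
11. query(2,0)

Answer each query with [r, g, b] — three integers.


query (0,3) [L1,L2] — begin 0,0,0
L1 α=2/3: [46/3, 58/3, 376/3]
L2 α=1/2: [181/6, 499/6, 739/6]
= [30, 83, 123]

at x=3,y=3 over L1,L2:
after L1 α=4/7: [384/7, 600/7, 164/7]
after L2 α=1/3: [746/7, 1676/21, 576/7]
= [107, 80, 82]

query (1,2) [L1,L2] — begin 0,0,0
after L1 α=1/3: [43, 98/3, 60]
after L2 α=1/5: [84, 139/3, 86]
= [84, 46, 86]

(0,0) stack=L1,L2,L3,L4,L5,L6; from [0,0,0]:
after L1 α=2/3: [502/3, 464/3, 434/3]
after L2 α=2/3: [994/9, 1502/9, 782/9]
after L3 α=1/6: [6959/54, 4115/27, 4351/54]
after L4 α=1/2: [20729/108, 9785/54, 8833/108]
after L5 α=3/4: [71597/432, 48017/216, 59377/432]
after L6 α=2/7: [564481/3024, 332533/1512, 362549/3024]
→ [187, 220, 120]

at x=2,y=0 over L1,L2,L3,L4,L5,L6:
+L1 (α=2/3) → [102, 80, 118/3]
+L2 (α=1/4) → [319/4, 223/2, 76]
+L3 (α=5/6) → [1753/8, 141/4, 643/3]
+L4 (α=1/2) → [2505/16, 765/8, 374/3]
+L5 (α=4/5) → [4553/80, 6813/40, 634/3]
+L6 (α=1/2) → [10713/160, 13293/80, 1237/6]
rounded: [67, 166, 206]


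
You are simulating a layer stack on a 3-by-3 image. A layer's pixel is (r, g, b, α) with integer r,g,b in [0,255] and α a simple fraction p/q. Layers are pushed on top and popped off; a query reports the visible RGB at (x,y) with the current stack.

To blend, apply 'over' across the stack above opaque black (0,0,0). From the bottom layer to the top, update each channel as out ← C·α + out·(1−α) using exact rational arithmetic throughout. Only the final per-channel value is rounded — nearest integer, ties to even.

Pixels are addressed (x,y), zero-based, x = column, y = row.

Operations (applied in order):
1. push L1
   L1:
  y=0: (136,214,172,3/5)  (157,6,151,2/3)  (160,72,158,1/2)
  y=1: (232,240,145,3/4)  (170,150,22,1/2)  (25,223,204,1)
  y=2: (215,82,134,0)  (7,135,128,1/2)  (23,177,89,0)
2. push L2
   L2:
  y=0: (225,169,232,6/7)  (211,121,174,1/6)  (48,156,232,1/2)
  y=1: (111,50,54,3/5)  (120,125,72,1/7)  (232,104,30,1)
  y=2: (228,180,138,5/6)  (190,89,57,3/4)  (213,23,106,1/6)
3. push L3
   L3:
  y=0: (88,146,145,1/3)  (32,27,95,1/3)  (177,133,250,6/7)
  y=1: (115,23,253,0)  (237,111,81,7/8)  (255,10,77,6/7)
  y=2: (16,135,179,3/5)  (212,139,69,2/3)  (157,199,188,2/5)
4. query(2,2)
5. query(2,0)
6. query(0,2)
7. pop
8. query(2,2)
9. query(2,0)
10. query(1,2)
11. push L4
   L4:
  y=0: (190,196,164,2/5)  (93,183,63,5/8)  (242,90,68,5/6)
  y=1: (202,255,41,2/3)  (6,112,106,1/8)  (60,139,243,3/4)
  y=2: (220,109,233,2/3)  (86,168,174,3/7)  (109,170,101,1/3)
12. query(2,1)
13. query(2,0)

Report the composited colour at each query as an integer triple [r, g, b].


at x=2,y=2 over L1,L2,L3:
+L1 (α=0) → [0, 0, 0]
+L2 (α=1/6) → [71/2, 23/6, 53/3]
+L3 (α=2/5) → [841/10, 819/10, 429/5]
→ [84, 82, 86]

at x=2,y=0 over L1,L2,L3:
after L1 α=1/2: [80, 36, 79]
after L2 α=1/2: [64, 96, 311/2]
after L3 α=6/7: [1126/7, 894/7, 473/2]
→ [161, 128, 236]

at x=0,y=2 over L1,L2,L3:
after L1 α=0: [0, 0, 0]
after L2 α=5/6: [190, 150, 115]
after L3 α=3/5: [428/5, 141, 767/5]
= [86, 141, 153]

at x=2,y=2 over L1,L2:
L1 α=0: [0, 0, 0]
L2 α=1/6: [71/2, 23/6, 53/3]
→ [36, 4, 18]

at x=2,y=0 over L1,L2:
+L1 (α=1/2) → [80, 36, 79]
+L2 (α=1/2) → [64, 96, 311/2]
→ [64, 96, 156]

at x=1,y=2 over L1,L2:
+L1 (α=1/2) → [7/2, 135/2, 64]
+L2 (α=3/4) → [1147/8, 669/8, 235/4]
rounded: [143, 84, 59]

at x=2,y=1 over L1,L2,L4:
+L1 (α=1) → [25, 223, 204]
+L2 (α=1) → [232, 104, 30]
+L4 (α=3/4) → [103, 521/4, 759/4]
rounded: [103, 130, 190]

(2,0) stack=L1,L2,L4; from [0,0,0]:
+L1 (α=1/2) → [80, 36, 79]
+L2 (α=1/2) → [64, 96, 311/2]
+L4 (α=5/6) → [637/3, 91, 991/12]
= [212, 91, 83]
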